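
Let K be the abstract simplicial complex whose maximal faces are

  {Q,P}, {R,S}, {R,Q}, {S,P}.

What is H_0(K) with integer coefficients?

Take the total order P < Q < R < S on the vertex set. Then K (dimension 1) consists of the simplices:

  0-simplices (4): P, Q, R, S
  1-simplices (4): PQ, PS, QR, RS

giving chain groups C_0 ≅ Z^4, C_1 ≅ Z^4.

Boundary ∂_1: C_1 → C_0 maps an edge to its endpoints' difference, ∂[p,q] = q − p. For instance
  ∂RS = S − R.
The 4×4 boundary matrix has rank 3 and Smith normal form diag(1,1,1).

Reading off H_k = ker ∂_k / im ∂_{k+1}:

  H_0: rank C_0 − rank ∂_1 = 4 − 3 = 1, and the invariant factors of ∂_1 are all 1, so H_0 ≅ Z.

H_0 ≅ Z.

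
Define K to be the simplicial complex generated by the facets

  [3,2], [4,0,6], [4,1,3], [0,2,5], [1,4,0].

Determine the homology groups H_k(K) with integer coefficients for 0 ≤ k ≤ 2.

H_0 ≅ Z,  H_1 ≅ Z,  H_2 = 0.

We work with the vertex ordering 0 < 1 < 2 < 3 < 4 < 5 < 6. The simplices of K, each written with vertices in increasing order, are:

  0-simplices (7): [0], [1], [2], [3], [4], [5], [6]
  1-simplices (11): [0,1], [0,2], [0,4], [0,5], [0,6], [1,3], [1,4], [2,3], [2,5], [3,4], [4,6]
  2-simplices (4): [0,1,4], [0,2,5], [0,4,6], [1,3,4]

so the chain groups are C_0 ≅ Z^7, C_1 ≅ Z^11, C_2 ≅ Z^4.

∂_1: C_1 → C_0 is given by ∂[p,q] = [q] − [p].
The resulting 7×11 matrix has rank 6, and its Smith normal form has invariant factors (1,1,1,1,1,1).

Boundary ∂_2: C_2 → C_1 maps a triangle to the signed sum of its edges. For instance
  ∂[0,1,4] = [1,4] − [0,4] + [0,1],
  ∂[0,4,6] = [4,6] − [0,6] + [0,4].
The resulting 11×4 matrix has rank 4, and its Smith normal form has invariant factors (1,1,1,1).

Computing H_k = (kernel of ∂_k) / (image of ∂_{k+1}):

  H_0: rank C_0 − rank ∂_1 = 7 − 6 = 1, and the invariant factors of ∂_1 are all 1, so H_0 ≅ Z.
  H_1: rank ker ∂_1 − rank ∂_2 = (11 − 6) − 4 = 1, and the invariant factors of ∂_2 are all 1, so H_1 ≅ Z.
  H_2: rank ker ∂_2 − rank ∂_3 = (4 − 4) − 0 = 0, and there is no ∂_3, so H_2 ≅ 0.

As a check, the Euler characteristic is 7 − 11 + 4 = 0, which agrees with 1 − 1 + 0 = 0.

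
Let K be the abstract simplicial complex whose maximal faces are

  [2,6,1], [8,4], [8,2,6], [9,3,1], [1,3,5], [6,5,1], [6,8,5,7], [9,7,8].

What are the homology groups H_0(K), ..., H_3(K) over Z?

H_0 = Z,  H_1 = Z,  H_2 = 0,  H_3 = 0.

K has 9 vertices, 18 edges, 10 triangles, 1 3-simplex.
rank ∂_0 = 0, rank ∂_1 = 8 ⇒ b_0 = 9 − 0 − 8 = 1; all invariant factors of ∂_1 are 1 so no torsion. So H_0 = Z.
rank ∂_1 = 8, rank ∂_2 = 9 ⇒ b_1 = 18 − 8 − 9 = 1; all invariant factors of ∂_2 are 1 so no torsion. So H_1 = Z.
rank ∂_2 = 9, rank ∂_3 = 1 ⇒ b_2 = 10 − 9 − 1 = 0; all invariant factors of ∂_3 are 1 so no torsion. So H_2 = 0.
rank ∂_3 = 1, rank ∂_4 = 0 ⇒ b_3 = 1 − 1 − 0 = 0. So H_3 = 0.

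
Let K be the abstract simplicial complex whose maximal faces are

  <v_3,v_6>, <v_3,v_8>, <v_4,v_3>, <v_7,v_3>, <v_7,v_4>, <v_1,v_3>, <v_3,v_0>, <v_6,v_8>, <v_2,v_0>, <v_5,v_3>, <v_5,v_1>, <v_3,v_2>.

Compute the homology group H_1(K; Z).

We work with the vertex ordering v_0 < v_1 < v_2 < v_3 < v_4 < v_5 < v_6 < v_7 < v_8. The simplices of K, each written with vertices in increasing order, are:

  0-simplices (9): [v_0], [v_1], [v_2], [v_3], [v_4], [v_5], [v_6], [v_7], [v_8]
  1-simplices (12): [v_0,v_2], [v_0,v_3], [v_1,v_3], [v_1,v_5], [v_2,v_3], [v_3,v_4], [v_3,v_5], [v_3,v_6], [v_3,v_7], [v_3,v_8], [v_4,v_7], [v_6,v_8]

Hence C_0 ≅ Z^9, C_1 ≅ Z^12.

Boundary ∂_1: C_1 → C_0 maps an edge to its endpoints' difference, ∂[p,q] = q − p.
This gives a 9×12 integer matrix of rank 8; reducing to Smith normal form yields diagonal entries (1,1,1,1,1,1,1,1).

Now H_k = ker ∂_k / im ∂_{k+1}, so:

  H_1: rank ker ∂_1 − rank ∂_2 = (12 − 8) − 0 = 4, and there is no ∂_2, so H_1 ≅ Z^4.

H_1 ≅ Z^4.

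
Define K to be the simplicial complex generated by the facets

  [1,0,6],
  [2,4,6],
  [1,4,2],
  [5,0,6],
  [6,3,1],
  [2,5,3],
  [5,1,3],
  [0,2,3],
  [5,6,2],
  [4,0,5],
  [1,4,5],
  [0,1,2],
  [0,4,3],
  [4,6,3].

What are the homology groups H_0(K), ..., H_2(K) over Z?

H_0 ≅ Z,  H_1 ≅ Z^2,  H_2 ≅ Z.

We work with the vertex ordering 0 < 1 < 2 < 3 < 4 < 5 < 6. The simplices of K, each written with vertices in increasing order, are:

  0-simplices (7): [0], [1], [2], [3], [4], [5], [6]
  1-simplices (21): [0,1], [0,2], [0,3], [0,4], [0,5], [0,6], [1,2], [1,3], [1,4], [1,5], [1,6], [2,3], [2,4], [2,5], [2,6], [3,4], [3,5], [3,6], [4,5], [4,6], [5,6]
  2-simplices (14): [0,1,2], [0,1,6], [0,2,3], [0,3,4], [0,4,5], [0,5,6], [1,2,4], [1,3,5], [1,3,6], [1,4,5], [2,3,5], [2,4,6], [2,5,6], [3,4,6]

Hence C_0 ≅ Z^7, C_1 ≅ Z^21, C_2 ≅ Z^14.

∂_1: C_1 → C_0 sends each edge [p,q] (with p < q) to q − p. For instance
  ∂[2,3] = [3] − [2].
This gives a 7×21 integer matrix of rank 6; reducing to Smith normal form yields diagonal entries (1,1,1,1,1,1).

∂_2: C_2 → C_1 maps a triangle to the signed sum of its edges. For instance
  ∂[2,3,5] = [3,5] − [2,5] + [2,3],
  ∂[0,1,2] = [1,2] − [0,2] + [0,1].
This gives a 21×14 integer matrix of rank 13; reducing to Smith normal form yields diagonal entries (1,1,1,1,1,1,1,1,1,1,1,1,1).

Reading off H_k = ker ∂_k / im ∂_{k+1}:

  H_0: rank C_0 − rank ∂_1 = 7 − 6 = 1, and the invariant factors of ∂_1 are all 1, so H_0 ≅ Z.
  H_1: rank ker ∂_1 − rank ∂_2 = (21 − 6) − 13 = 2, and the invariant factors of ∂_2 are all 1, so H_1 ≅ Z^2.
  H_2: rank ker ∂_2 − rank ∂_3 = (14 − 13) − 0 = 1, and there is no ∂_3, so H_2 ≅ Z.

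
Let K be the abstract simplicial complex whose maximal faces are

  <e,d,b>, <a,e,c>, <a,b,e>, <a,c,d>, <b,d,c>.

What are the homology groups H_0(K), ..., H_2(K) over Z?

H_0 = Z,  H_1 = Z,  H_2 = 0.

Take the total order a < b < c < d < e on the vertex set. Then K (dimension 2) consists of the simplices:

  0-simplices (5): a, b, c, d, e
  1-simplices (10): ab, ac, ad, ae, bc, bd, be, cd, ce, de
  2-simplices (5): abe, acd, ace, bcd, bde

Hence C_0 ≅ Z^5, C_1 ≅ Z^10, C_2 ≅ Z^5.

Boundary ∂_1: C_1 → C_0 maps an edge to its endpoints' difference, ∂[p,q] = q − p. For instance
  ∂be = e − b.
The resulting 5×10 matrix has rank 4, and its Smith normal form has invariant factors (1,1,1,1).

Boundary ∂_2: C_2 → C_1 maps a triangle to the signed sum of its edges. For instance
  ∂bcd = cd − bd + bc,
  ∂bde = de − be + bd.
The resulting 10×5 matrix has rank 5, and its Smith normal form has invariant factors (1,1,1,1,1).

From H_k ≅ ker(∂_k) / im(∂_{k+1}) we obtain:

  H_0: rank C_0 − rank ∂_1 = 5 − 4 = 1, and the invariant factors of ∂_1 are all 1, so H_0 ≅ Z.
  H_1: rank ker ∂_1 − rank ∂_2 = (10 − 4) − 5 = 1, and the invariant factors of ∂_2 are all 1, so H_1 ≅ Z.
  H_2: rank ker ∂_2 − rank ∂_3 = (5 − 5) − 0 = 0, and there is no ∂_3, so H_2 ≅ 0.

As a check, the Euler characteristic is 5 − 10 + 5 = 0, which agrees with 1 − 1 + 0 = 0.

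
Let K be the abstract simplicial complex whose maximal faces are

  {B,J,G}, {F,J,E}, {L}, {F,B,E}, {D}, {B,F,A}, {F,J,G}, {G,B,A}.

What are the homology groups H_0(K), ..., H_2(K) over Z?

We work with the vertex ordering A < B < D < E < F < G < J < L. The simplices of K, each written with vertices in increasing order, are:

  0-simplices (8): A, B, D, E, F, G, J, L
  1-simplices (12): AB, AF, AG, BE, BF, BG, BJ, EF, EJ, FG, FJ, GJ
  2-simplices (6): ABF, ABG, BEF, BGJ, EFJ, FGJ

giving chain groups C_0 ≅ Z^8, C_1 ≅ Z^12, C_2 ≅ Z^6.

The boundary map ∂_1: C_1 → C_0 sends each edge [p,q] (with p < q) to q − p. For instance
  ∂BG = G − B.
The 8×12 boundary matrix has rank 5 and Smith normal form diag(1,1,1,1,1).

The boundary map ∂_2: C_2 → C_1 acts by ∂[p,q,r] = [q,r] − [p,r] + [p,q]. For instance
  ∂BGJ = GJ − BJ + BG,
  ∂BEF = EF − BF + BE.
This gives a 12×6 integer matrix of rank 6; reducing to Smith normal form yields diagonal entries (1,1,1,1,1,1).

Now H_k = ker ∂_k / im ∂_{k+1}, so:

  H_0: rank C_0 − rank ∂_1 = 8 − 5 = 3, and the invariant factors of ∂_1 are all 1, so H_0 ≅ Z^3.
  H_1: rank ker ∂_1 − rank ∂_2 = (12 − 5) − 6 = 1, and the invariant factors of ∂_2 are all 1, so H_1 ≅ Z.
  H_2: rank ker ∂_2 − rank ∂_3 = (6 − 6) − 0 = 0, and there is no ∂_3, so H_2 ≅ 0.

As a check, the Euler characteristic is 8 − 12 + 6 = 2, which agrees with 3 − 1 + 0 = 2.
(K is a triangulation of the disjoint union of the cylinder S^1 x I and a set of 2 points.)

H_0 ≅ Z^3,  H_1 ≅ Z,  H_2 = 0.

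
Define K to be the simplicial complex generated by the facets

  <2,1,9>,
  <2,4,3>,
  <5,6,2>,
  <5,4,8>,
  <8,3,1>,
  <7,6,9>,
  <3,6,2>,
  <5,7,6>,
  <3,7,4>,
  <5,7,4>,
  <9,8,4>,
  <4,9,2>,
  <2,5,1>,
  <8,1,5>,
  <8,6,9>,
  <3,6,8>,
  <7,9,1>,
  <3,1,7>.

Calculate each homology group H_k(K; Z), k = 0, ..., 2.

We work with the vertex ordering 1 < 2 < 3 < 4 < 5 < 6 < 7 < 8 < 9. The simplices of K, each written with vertices in increasing order, are:

  0-simplices (9): [1], [2], [3], [4], [5], [6], [7], [8], [9]
  1-simplices (27): (27 of them)
  2-simplices (18): [1,2,5], [1,2,9], [1,3,7], [1,3,8], [1,5,8], [1,7,9], [2,3,4], [2,3,6], [2,4,9], [2,5,6], [3,4,7], [3,6,8], [4,5,7], [4,5,8], [4,8,9], [5,6,7], [6,7,9], [6,8,9]

Hence C_0 ≅ Z^9, C_1 ≅ Z^27, C_2 ≅ Z^18.

The boundary map ∂_1: C_1 → C_0 is given by ∂[p,q] = [q] − [p].
The resulting 9×27 matrix has rank 8, and its Smith normal form has invariant factors (1,1,1,1,1,1,1,1).

∂_2: C_2 → C_1 sends each 2-simplex [p,q,r] to [q,r] − [p,r] + [p,q]. For instance
  ∂[6,7,9] = [7,9] − [6,9] + [6,7],
  ∂[2,5,6] = [5,6] − [2,6] + [2,5].
The resulting 27×18 matrix has rank 17, and its Smith normal form has invariant factors (1,1,1,1,1,1,1,1,1,1,1,1,1,1,1,1,1).

From H_k ≅ ker(∂_k) / im(∂_{k+1}) we obtain:

  H_0: rank C_0 − rank ∂_1 = 9 − 8 = 1, and the invariant factors of ∂_1 are all 1, so H_0 = Z.
  H_1: rank ker ∂_1 − rank ∂_2 = (27 − 8) − 17 = 2, and the invariant factors of ∂_2 are all 1, so H_1 = Z^2.
  H_2: rank ker ∂_2 − rank ∂_3 = (18 − 17) − 0 = 1, and there is no ∂_3, so H_2 = Z.

(K is a triangulation of the torus T^2.)

H_0 = Z,  H_1 = Z^2,  H_2 = Z.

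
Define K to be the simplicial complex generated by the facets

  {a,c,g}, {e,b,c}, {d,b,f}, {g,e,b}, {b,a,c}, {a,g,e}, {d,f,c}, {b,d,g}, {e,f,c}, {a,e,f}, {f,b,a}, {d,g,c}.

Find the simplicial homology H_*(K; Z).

Order the vertices as a < b < c < d < e < f < g. Listing each simplex with vertices in this order, K has dimension 2 with simplices:

  0-simplices (7): a, b, c, d, e, f, g
  1-simplices (18): ab, ac, ae, af, ag, bc, bd, be, bf, bg, cd, ce, cf, cg, df, dg, ef, eg
  2-simplices (12): abc, abf, acg, aef, aeg, bce, bdf, bdg, beg, cdf, cdg, cef

so the chain groups are C_0 ≅ Z^7, C_1 ≅ Z^18, C_2 ≅ Z^12.

∂_1: C_1 → C_0 sends each edge [p,q] (with p < q) to q − p. For instance
  ∂be = e − b.
This gives a 7×18 integer matrix of rank 6; reducing to Smith normal form yields diagonal entries (1,1,1,1,1,1).

The boundary map ∂_2: C_2 → C_1 acts by ∂[p,q,r] = [q,r] − [p,r] + [p,q]. For instance
  ∂bdg = dg − bg + bd,
  ∂abc = bc − ac + ab.
As a 18×12 matrix over Z this has rank 12, with invariant factors (1,1,1,1,1,1,1,1,1,1,1,2).

From H_k ≅ ker(∂_k) / im(∂_{k+1}) we obtain:

  H_0: rank C_0 − rank ∂_1 = 7 − 6 = 1, and the invariant factors of ∂_1 are all 1, so H_0 = Z.
  H_1: rank ker ∂_1 − rank ∂_2 = (18 − 6) − 12 = 0, and ∂_2 has invariant factor 2 > 1, so H_1 = Z/2Z.
  H_2: rank ker ∂_2 − rank ∂_3 = (12 − 12) − 0 = 0, and there is no ∂_3, so H_2 = 0.

H_0 = Z,  H_1 = Z/2Z,  H_2 = 0.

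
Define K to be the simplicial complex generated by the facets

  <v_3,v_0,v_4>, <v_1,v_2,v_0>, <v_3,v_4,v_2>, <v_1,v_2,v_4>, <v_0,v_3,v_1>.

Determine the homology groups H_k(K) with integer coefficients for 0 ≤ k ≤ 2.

K has 5 vertices, 10 edges, 5 triangles.
rank ∂_0 = 0, rank ∂_1 = 4 ⇒ b_0 = 5 − 0 − 4 = 1; all invariant factors of ∂_1 are 1 so no torsion. So H_0 ≅ Z.
rank ∂_1 = 4, rank ∂_2 = 5 ⇒ b_1 = 10 − 4 − 5 = 1; all invariant factors of ∂_2 are 1 so no torsion. So H_1 ≅ Z.
rank ∂_2 = 5, rank ∂_3 = 0 ⇒ b_2 = 5 − 5 − 0 = 0. So H_2 ≅ 0.

H_0 ≅ Z,  H_1 ≅ Z,  H_2 = 0.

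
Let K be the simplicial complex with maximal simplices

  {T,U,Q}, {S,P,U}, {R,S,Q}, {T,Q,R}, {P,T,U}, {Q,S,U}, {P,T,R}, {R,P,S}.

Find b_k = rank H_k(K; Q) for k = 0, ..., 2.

b_0 = 1, b_1 = 0, b_2 = 1.

Order the vertices as P < Q < R < S < T < U. Listing each simplex with vertices in this order, K has dimension 2 with simplices:

  0-simplices (6): P, Q, R, S, T, U
  1-simplices (12): PR, PS, PT, PU, QR, QS, QT, QU, RS, RT, SU, TU
  2-simplices (8): PRS, PRT, PSU, PTU, QRS, QRT, QSU, QTU

Hence C_0 ≅ Z^6, C_1 ≅ Z^12, C_2 ≅ Z^8.

The boundary map ∂_1: C_1 → C_0 maps an edge to its endpoints' difference, ∂[p,q] = q − p. For instance
  ∂PS = S − P.
The 6×12 boundary matrix has rank 5 and Smith normal form diag(1,1,1,1,1).

The boundary map ∂_2: C_2 → C_1 maps a triangle to the signed sum of its edges. For instance
  ∂QRS = RS − QS + QR,
  ∂PTU = TU − PU + PT.
The 12×8 boundary matrix has rank 7 and Smith normal form diag(1,1,1,1,1,1,1).

From H_k ≅ ker(∂_k) / im(∂_{k+1}) we obtain:

  H_0: rank C_0 − rank ∂_1 = 6 − 5 = 1, and the invariant factors of ∂_1 are all 1, so H_0 = Z.
  H_1: rank ker ∂_1 − rank ∂_2 = (12 − 5) − 7 = 0, and the invariant factors of ∂_2 are all 1, so H_1 = 0.
  H_2: rank ker ∂_2 − rank ∂_3 = (8 − 7) − 0 = 1, and there is no ∂_3, so H_2 = Z.

Hence the Betti numbers are b_0 = 1, b_1 = 0, b_2 = 1.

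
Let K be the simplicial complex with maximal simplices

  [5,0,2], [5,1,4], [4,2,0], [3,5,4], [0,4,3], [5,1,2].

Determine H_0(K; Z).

H_0 ≅ Z.

Order the vertices as 0 < 1 < 2 < 3 < 4 < 5. Listing each simplex with vertices in this order, K has dimension 2 with simplices:

  0-simplices (6): [0], [1], [2], [3], [4], [5]
  1-simplices (12): [0,2], [0,3], [0,4], [0,5], [1,2], [1,4], [1,5], [2,4], [2,5], [3,4], [3,5], [4,5]
  2-simplices (6): [0,2,4], [0,2,5], [0,3,4], [1,2,5], [1,4,5], [3,4,5]

giving chain groups C_0 ≅ Z^6, C_1 ≅ Z^12, C_2 ≅ Z^6.

∂_1: C_1 → C_0 sends each edge [p,q] (with p < q) to q − p.
The 6×12 boundary matrix has rank 5 and Smith normal form diag(1,1,1,1,1).

Boundary ∂_2: C_2 → C_1 acts by ∂[p,q,r] = [q,r] − [p,r] + [p,q]. For instance
  ∂[0,2,5] = [2,5] − [0,5] + [0,2],
  ∂[1,2,5] = [2,5] − [1,5] + [1,2].
The 12×6 boundary matrix has rank 6 and Smith normal form diag(1,1,1,1,1,1).

Now H_k = ker ∂_k / im ∂_{k+1}, so:

  H_0: rank C_0 − rank ∂_1 = 6 − 5 = 1, and the invariant factors of ∂_1 are all 1, so H_0 ≅ Z.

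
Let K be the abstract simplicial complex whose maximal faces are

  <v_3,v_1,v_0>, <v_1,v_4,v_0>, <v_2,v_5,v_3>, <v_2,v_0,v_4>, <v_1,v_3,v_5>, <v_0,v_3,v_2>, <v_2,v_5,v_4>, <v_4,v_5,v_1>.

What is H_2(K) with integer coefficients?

We work with the vertex ordering v_0 < v_1 < v_2 < v_3 < v_4 < v_5. The simplices of K, each written with vertices in increasing order, are:

  0-simplices (6): [v_0], [v_1], [v_2], [v_3], [v_4], [v_5]
  1-simplices (12): [v_0,v_1], [v_0,v_2], [v_0,v_3], [v_0,v_4], [v_1,v_3], [v_1,v_4], [v_1,v_5], [v_2,v_3], [v_2,v_4], [v_2,v_5], [v_3,v_5], [v_4,v_5]
  2-simplices (8): [v_0,v_1,v_3], [v_0,v_1,v_4], [v_0,v_2,v_3], [v_0,v_2,v_4], [v_1,v_3,v_5], [v_1,v_4,v_5], [v_2,v_3,v_5], [v_2,v_4,v_5]

so the chain groups are C_0 ≅ Z^6, C_1 ≅ Z^12, C_2 ≅ Z^8.

Boundary ∂_1: C_1 → C_0 sends each edge [p,q] (with p < q) to q − p. For instance
  ∂[v_1,v_4] = [v_4] − [v_1].
The 6×12 boundary matrix has rank 5 and Smith normal form diag(1,1,1,1,1).

The boundary map ∂_2: C_2 → C_1 maps a triangle to the signed sum of its edges. For instance
  ∂[v_1,v_3,v_5] = [v_3,v_5] − [v_1,v_5] + [v_1,v_3],
  ∂[v_0,v_2,v_4] = [v_2,v_4] − [v_0,v_4] + [v_0,v_2].
The 12×8 boundary matrix has rank 7 and Smith normal form diag(1,1,1,1,1,1,1).

Reading off H_k = ker ∂_k / im ∂_{k+1}:

  H_2: rank ker ∂_2 − rank ∂_3 = (8 − 7) − 0 = 1, and there is no ∂_3, so H_2 = Z.

H_2 = Z.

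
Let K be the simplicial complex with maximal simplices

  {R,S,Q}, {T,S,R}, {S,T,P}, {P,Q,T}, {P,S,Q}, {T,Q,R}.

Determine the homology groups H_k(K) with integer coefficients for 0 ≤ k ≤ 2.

Take the total order P < Q < R < S < T on the vertex set. Then K (dimension 2) consists of the simplices:

  0-simplices (5): P, Q, R, S, T
  1-simplices (9): PQ, PS, PT, QR, QS, QT, RS, RT, ST
  2-simplices (6): PQS, PQT, PST, QRS, QRT, RST

giving chain groups C_0 ≅ Z^5, C_1 ≅ Z^9, C_2 ≅ Z^6.

∂_1: C_1 → C_0 maps an edge to its endpoints' difference, ∂[p,q] = q − p. For instance
  ∂QT = T − Q.
The 5×9 boundary matrix has rank 4 and Smith normal form diag(1,1,1,1).

Boundary ∂_2: C_2 → C_1 sends each 2-simplex [p,q,r] to [q,r] − [p,r] + [p,q]. For instance
  ∂QRT = RT − QT + QR,
  ∂PQT = QT − PT + PQ.
This gives a 9×6 integer matrix of rank 5; reducing to Smith normal form yields diagonal entries (1,1,1,1,1).

Reading off H_k = ker ∂_k / im ∂_{k+1}:

  H_0: rank C_0 − rank ∂_1 = 5 − 4 = 1, and the invariant factors of ∂_1 are all 1, so H_0 = Z.
  H_1: rank ker ∂_1 − rank ∂_2 = (9 − 4) − 5 = 0, and the invariant factors of ∂_2 are all 1, so H_1 = 0.
  H_2: rank ker ∂_2 − rank ∂_3 = (6 − 5) − 0 = 1, and there is no ∂_3, so H_2 = Z.

(K is a triangulation of the 2-sphere S^2.)

H_0 ≅ Z,  H_1 = 0,  H_2 ≅ Z.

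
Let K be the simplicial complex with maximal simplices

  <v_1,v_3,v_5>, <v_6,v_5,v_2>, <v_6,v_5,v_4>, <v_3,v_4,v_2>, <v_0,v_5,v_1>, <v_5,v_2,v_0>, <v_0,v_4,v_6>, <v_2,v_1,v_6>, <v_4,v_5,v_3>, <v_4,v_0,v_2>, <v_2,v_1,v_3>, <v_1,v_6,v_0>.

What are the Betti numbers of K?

b_0 = 1, b_1 = 0, b_2 = 0.

Take the total order v_0 < v_1 < v_2 < v_3 < v_4 < v_5 < v_6 on the vertex set. Then K (dimension 2) consists of the simplices:

  0-simplices (7): [v_0], [v_1], [v_2], [v_3], [v_4], [v_5], [v_6]
  1-simplices (18): (18 of them)
  2-simplices (12): (12 of them)

Hence C_0 ≅ Z^7, C_1 ≅ Z^18, C_2 ≅ Z^12.

∂_1: C_1 → C_0 maps an edge to its endpoints' difference, ∂[p,q] = q − p.
The 7×18 boundary matrix has rank 6 and Smith normal form diag(1,1,1,1,1,1).

Boundary ∂_2: C_2 → C_1 acts by ∂[p,q,r] = [q,r] − [p,r] + [p,q]. For instance
  ∂[v_1,v_3,v_5] = [v_3,v_5] − [v_1,v_5] + [v_1,v_3],
  ∂[v_0,v_2,v_5] = [v_2,v_5] − [v_0,v_5] + [v_0,v_2].
The 18×12 boundary matrix has rank 12 and Smith normal form diag(1,1,1,1,1,1,1,1,1,1,1,2).

From H_k ≅ ker(∂_k) / im(∂_{k+1}) we obtain:

  H_0: rank C_0 − rank ∂_1 = 7 − 6 = 1, and the invariant factors of ∂_1 are all 1, so H_0 = Z.
  H_1: rank ker ∂_1 − rank ∂_2 = (18 − 6) − 12 = 0, and ∂_2 has invariant factor 2 > 1, so H_1 = Z/2.
  H_2: rank ker ∂_2 − rank ∂_3 = (12 − 12) − 0 = 0, and there is no ∂_3, so H_2 = 0.

As a check, the Euler characteristic is 7 − 18 + 12 = 1, which agrees with 1 − 0 + 0 = 1.

Hence the Betti numbers are b_0 = 1, b_1 = 0, b_2 = 0.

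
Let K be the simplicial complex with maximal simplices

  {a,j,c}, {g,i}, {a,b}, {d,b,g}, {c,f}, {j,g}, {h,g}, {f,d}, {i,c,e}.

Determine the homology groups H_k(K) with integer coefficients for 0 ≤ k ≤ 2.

We work with the vertex ordering a < b < c < d < e < f < g < h < i < j. The simplices of K, each written with vertices in increasing order, are:

  0-simplices (10): a, b, c, d, e, f, g, h, i, j
  1-simplices (15): ab, ac, aj, bd, bg, ce, cf, ci, cj, df, dg, ei, gh, gi, gj
  2-simplices (3): acj, bdg, cei

giving chain groups C_0 ≅ Z^10, C_1 ≅ Z^15, C_2 ≅ Z^3.

∂_1: C_1 → C_0 is given by ∂[p,q] = [q] − [p].
The resulting 10×15 matrix has rank 9, and its Smith normal form has invariant factors (1,1,1,1,1,1,1,1,1).

∂_2: C_2 → C_1 acts by ∂[p,q,r] = [q,r] − [p,r] + [p,q]. For instance
  ∂cei = ei − ci + ce,
  ∂acj = cj − aj + ac.
The resulting 15×3 matrix has rank 3, and its Smith normal form has invariant factors (1,1,1).

Reading off H_k = ker ∂_k / im ∂_{k+1}:

  H_0: rank C_0 − rank ∂_1 = 10 − 9 = 1, and the invariant factors of ∂_1 are all 1, so H_0 = Z.
  H_1: rank ker ∂_1 − rank ∂_2 = (15 − 9) − 3 = 3, and the invariant factors of ∂_2 are all 1, so H_1 = Z^3.
  H_2: rank ker ∂_2 − rank ∂_3 = (3 − 3) − 0 = 0, and there is no ∂_3, so H_2 = 0.

As a check, the Euler characteristic is 10 − 15 + 3 = -2, which agrees with 1 − 3 + 0 = -2.

H_0 = Z,  H_1 = Z^3,  H_2 = 0.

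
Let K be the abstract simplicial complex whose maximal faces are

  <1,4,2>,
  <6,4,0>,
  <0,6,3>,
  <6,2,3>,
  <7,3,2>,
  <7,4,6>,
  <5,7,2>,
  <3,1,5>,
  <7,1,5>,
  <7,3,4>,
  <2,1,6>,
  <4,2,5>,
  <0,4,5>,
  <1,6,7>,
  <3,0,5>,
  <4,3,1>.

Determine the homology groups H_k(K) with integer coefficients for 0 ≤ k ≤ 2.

K has 8 vertices, 24 edges, 16 triangles.
rank ∂_0 = 0, rank ∂_1 = 7 ⇒ b_0 = 8 − 0 − 7 = 1; all invariant factors of ∂_1 are 1 so no torsion. So H_0 = Z.
rank ∂_1 = 7, rank ∂_2 = 15 ⇒ b_1 = 24 − 7 − 15 = 2; all invariant factors of ∂_2 are 1 so no torsion. So H_1 = Z^2.
rank ∂_2 = 15, rank ∂_3 = 0 ⇒ b_2 = 16 − 15 − 0 = 1. So H_2 = Z.

H_0 = Z,  H_1 = Z^2,  H_2 = Z.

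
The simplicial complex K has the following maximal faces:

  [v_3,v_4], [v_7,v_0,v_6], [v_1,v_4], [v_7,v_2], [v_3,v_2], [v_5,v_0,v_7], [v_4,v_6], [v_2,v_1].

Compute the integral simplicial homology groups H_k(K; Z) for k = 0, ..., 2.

H_0 ≅ Z,  H_1 ≅ Z^2,  H_2 = 0.

Take the total order v_0 < v_1 < v_2 < v_3 < v_4 < v_5 < v_6 < v_7 on the vertex set. Then K (dimension 2) consists of the simplices:

  0-simplices (8): [v_0], [v_1], [v_2], [v_3], [v_4], [v_5], [v_6], [v_7]
  1-simplices (11): [v_0,v_5], [v_0,v_6], [v_0,v_7], [v_1,v_2], [v_1,v_4], [v_2,v_3], [v_2,v_7], [v_3,v_4], [v_4,v_6], [v_5,v_7], [v_6,v_7]
  2-simplices (2): [v_0,v_5,v_7], [v_0,v_6,v_7]

giving chain groups C_0 ≅ Z^8, C_1 ≅ Z^11, C_2 ≅ Z^2.

Boundary ∂_1: C_1 → C_0 is given by ∂[p,q] = [q] − [p].
The 8×11 boundary matrix has rank 7 and Smith normal form diag(1,1,1,1,1,1,1).

∂_2: C_2 → C_1 acts by ∂[p,q,r] = [q,r] − [p,r] + [p,q]. For instance
  ∂[v_0,v_5,v_7] = [v_5,v_7] − [v_0,v_7] + [v_0,v_5],
  ∂[v_0,v_6,v_7] = [v_6,v_7] − [v_0,v_7] + [v_0,v_6].
As a 11×2 matrix over Z this has rank 2, with invariant factors (1,1).

Reading off H_k = ker ∂_k / im ∂_{k+1}:

  H_0: rank C_0 − rank ∂_1 = 8 − 7 = 1, and the invariant factors of ∂_1 are all 1, so H_0 ≅ Z.
  H_1: rank ker ∂_1 − rank ∂_2 = (11 − 7) − 2 = 2, and the invariant factors of ∂_2 are all 1, so H_1 ≅ Z^2.
  H_2: rank ker ∂_2 − rank ∂_3 = (2 − 2) − 0 = 0, and there is no ∂_3, so H_2 ≅ 0.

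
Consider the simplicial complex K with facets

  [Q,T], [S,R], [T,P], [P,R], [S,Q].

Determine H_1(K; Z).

H_1 = Z.

Take the total order P < Q < R < S < T on the vertex set. Then K (dimension 1) consists of the simplices:

  0-simplices (5): P, Q, R, S, T
  1-simplices (5): PR, PT, QS, QT, RS

so the chain groups are C_0 ≅ Z^5, C_1 ≅ Z^5.

∂_1: C_1 → C_0 sends each edge [p,q] (with p < q) to q − p. For instance
  ∂RS = S − R.
As a 5×5 matrix over Z this has rank 4, with invariant factors (1,1,1,1).

Computing H_k = (kernel of ∂_k) / (image of ∂_{k+1}):

  H_1: rank ker ∂_1 − rank ∂_2 = (5 − 4) − 0 = 1, and there is no ∂_2, so H_1 = Z.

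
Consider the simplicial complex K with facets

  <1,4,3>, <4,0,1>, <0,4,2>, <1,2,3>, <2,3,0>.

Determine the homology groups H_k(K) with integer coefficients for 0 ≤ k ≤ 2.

H_0 ≅ Z,  H_1 ≅ Z,  H_2 = 0.

We work with the vertex ordering 0 < 1 < 2 < 3 < 4. The simplices of K, each written with vertices in increasing order, are:

  0-simplices (5): [0], [1], [2], [3], [4]
  1-simplices (10): [0,1], [0,2], [0,3], [0,4], [1,2], [1,3], [1,4], [2,3], [2,4], [3,4]
  2-simplices (5): [0,1,4], [0,2,3], [0,2,4], [1,2,3], [1,3,4]

so the chain groups are C_0 ≅ Z^5, C_1 ≅ Z^10, C_2 ≅ Z^5.

∂_1: C_1 → C_0 maps an edge to its endpoints' difference, ∂[p,q] = q − p.
As a 5×10 matrix over Z this has rank 4, with invariant factors (1,1,1,1).

∂_2: C_2 → C_1 sends each 2-simplex [p,q,r] to [q,r] − [p,r] + [p,q]. For instance
  ∂[1,2,3] = [2,3] − [1,3] + [1,2],
  ∂[0,2,4] = [2,4] − [0,4] + [0,2].
The resulting 10×5 matrix has rank 5, and its Smith normal form has invariant factors (1,1,1,1,1).

Reading off H_k = ker ∂_k / im ∂_{k+1}:

  H_0: rank C_0 − rank ∂_1 = 5 − 4 = 1, and the invariant factors of ∂_1 are all 1, so H_0 = Z.
  H_1: rank ker ∂_1 − rank ∂_2 = (10 − 4) − 5 = 1, and the invariant factors of ∂_2 are all 1, so H_1 = Z.
  H_2: rank ker ∂_2 − rank ∂_3 = (5 − 5) − 0 = 0, and there is no ∂_3, so H_2 = 0.

As a check, the Euler characteristic is 5 − 10 + 5 = 0, which agrees with 1 − 1 + 0 = 0.
(K is a triangulation of the Möbius band.)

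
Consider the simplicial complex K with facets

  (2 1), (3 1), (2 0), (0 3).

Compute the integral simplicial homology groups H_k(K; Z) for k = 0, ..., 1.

H_0 = Z,  H_1 = Z.

K has 4 vertices, 4 edges.
rank ∂_0 = 0, rank ∂_1 = 3 ⇒ b_0 = 4 − 0 − 3 = 1; all invariant factors of ∂_1 are 1 so no torsion. So H_0 ≅ Z.
rank ∂_1 = 3, rank ∂_2 = 0 ⇒ b_1 = 4 − 3 − 0 = 1. So H_1 ≅ Z.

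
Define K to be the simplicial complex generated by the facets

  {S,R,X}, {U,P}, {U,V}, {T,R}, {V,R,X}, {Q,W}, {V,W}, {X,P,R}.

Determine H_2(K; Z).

H_2 = 0.

K has 9 vertices, 12 edges, 3 triangles.
rank ∂_2 = 3, rank ∂_3 = 0 ⇒ b_2 = 3 − 3 − 0 = 0. So H_2 = 0.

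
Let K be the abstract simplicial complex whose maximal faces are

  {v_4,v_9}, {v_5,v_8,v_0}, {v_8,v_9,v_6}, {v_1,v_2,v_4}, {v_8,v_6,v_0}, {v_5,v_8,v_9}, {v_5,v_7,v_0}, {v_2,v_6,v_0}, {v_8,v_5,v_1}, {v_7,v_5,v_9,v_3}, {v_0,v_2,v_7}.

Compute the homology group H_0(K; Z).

K has 10 vertices, 23 edges, 13 triangles, 1 3-simplex.
rank ∂_0 = 0, rank ∂_1 = 9 ⇒ b_0 = 10 − 0 − 9 = 1; all invariant factors of ∂_1 are 1 so no torsion. So H_0 = Z.

H_0 = Z.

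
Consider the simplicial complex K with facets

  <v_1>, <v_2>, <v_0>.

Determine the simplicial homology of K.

H_0 ≅ Z^3.

Take the total order v_0 < v_1 < v_2 on the vertex set. Then K (dimension 0) consists of the simplices:

  0-simplices (3): [v_0], [v_1], [v_2]

Hence C_0 ≅ Z^3.

Reading off H_k = ker ∂_k / im ∂_{k+1}:

  H_0: rank C_0 − rank ∂_1 = 3 − 0 = 3, and there is no ∂_1, so H_0 = Z^3.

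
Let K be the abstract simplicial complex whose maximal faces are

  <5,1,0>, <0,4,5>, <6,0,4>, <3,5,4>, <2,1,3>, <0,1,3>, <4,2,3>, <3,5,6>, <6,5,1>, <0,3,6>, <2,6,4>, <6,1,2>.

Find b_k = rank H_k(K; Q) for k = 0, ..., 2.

b_0 = 1, b_1 = 0, b_2 = 0.

K has 7 vertices, 18 edges, 12 triangles.
rank ∂_0 = 0, rank ∂_1 = 6 ⇒ b_0 = 7 − 0 − 6 = 1; all invariant factors of ∂_1 are 1 so no torsion. So H_0 ≅ Z.
rank ∂_1 = 6, rank ∂_2 = 12 ⇒ b_1 = 18 − 6 − 12 = 0; ∂_2 has invariant factor(s) [2] giving torsion. So H_1 ≅ Z/2.
rank ∂_2 = 12, rank ∂_3 = 0 ⇒ b_2 = 12 − 12 − 0 = 0. So H_2 ≅ 0.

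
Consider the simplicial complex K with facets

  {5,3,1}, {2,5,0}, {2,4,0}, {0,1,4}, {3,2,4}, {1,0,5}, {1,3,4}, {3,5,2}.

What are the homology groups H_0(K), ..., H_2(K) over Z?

H_0 = Z,  H_1 = 0,  H_2 = Z.

We work with the vertex ordering 0 < 1 < 2 < 3 < 4 < 5. The simplices of K, each written with vertices in increasing order, are:

  0-simplices (6): [0], [1], [2], [3], [4], [5]
  1-simplices (12): [0,1], [0,2], [0,4], [0,5], [1,3], [1,4], [1,5], [2,3], [2,4], [2,5], [3,4], [3,5]
  2-simplices (8): [0,1,4], [0,1,5], [0,2,4], [0,2,5], [1,3,4], [1,3,5], [2,3,4], [2,3,5]

giving chain groups C_0 ≅ Z^6, C_1 ≅ Z^12, C_2 ≅ Z^8.

∂_1: C_1 → C_0 is given by ∂[p,q] = [q] − [p].
This gives a 6×12 integer matrix of rank 5; reducing to Smith normal form yields diagonal entries (1,1,1,1,1).

Boundary ∂_2: C_2 → C_1 sends each 2-simplex [p,q,r] to [q,r] − [p,r] + [p,q]. For instance
  ∂[0,1,5] = [1,5] − [0,5] + [0,1],
  ∂[1,3,5] = [3,5] − [1,5] + [1,3].
This gives a 12×8 integer matrix of rank 7; reducing to Smith normal form yields diagonal entries (1,1,1,1,1,1,1).

Reading off H_k = ker ∂_k / im ∂_{k+1}:

  H_0: rank C_0 − rank ∂_1 = 6 − 5 = 1, and the invariant factors of ∂_1 are all 1, so H_0 ≅ Z.
  H_1: rank ker ∂_1 − rank ∂_2 = (12 − 5) − 7 = 0, and the invariant factors of ∂_2 are all 1, so H_1 ≅ 0.
  H_2: rank ker ∂_2 − rank ∂_3 = (8 − 7) − 0 = 1, and there is no ∂_3, so H_2 ≅ Z.

As a check, the Euler characteristic is 6 − 12 + 8 = 2, which agrees with 1 − 0 + 1 = 2.
(K is a triangulation of the 2-sphere S^2.)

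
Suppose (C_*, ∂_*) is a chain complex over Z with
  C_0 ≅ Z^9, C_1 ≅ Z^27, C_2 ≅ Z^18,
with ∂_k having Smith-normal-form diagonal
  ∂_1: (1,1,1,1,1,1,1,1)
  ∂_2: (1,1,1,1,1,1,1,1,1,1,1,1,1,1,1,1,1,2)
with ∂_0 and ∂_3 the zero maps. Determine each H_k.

H_0: b_0 = 9 − 0 − 8 = 1; torsion from ∂_1 factors > 1: none. So H_0 ≅ Z.
H_1: b_1 = 27 − 8 − 18 = 1; torsion from ∂_2 factors > 1: [2]. So H_1 ≅ Z ⊕ Z/2.
H_2: b_2 = 18 − 18 − 0 = 0; torsion from ∂_3 factors > 1: none. So H_2 ≅ 0.

H_0 ≅ Z,  H_1 ≅ Z ⊕ Z/2,  H_2 = 0.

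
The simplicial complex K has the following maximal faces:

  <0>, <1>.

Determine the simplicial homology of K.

Order the vertices as 0 < 1. Listing each simplex with vertices in this order, K has dimension 0 with simplices:

  0-simplices (2): [0], [1]

so the chain groups are C_0 ≅ Z^2.

From H_k ≅ ker(∂_k) / im(∂_{k+1}) we obtain:

  H_0: rank C_0 − rank ∂_1 = 2 − 0 = 2, and there is no ∂_1, so H_0 ≅ Z^2.

H_0 ≅ Z^2.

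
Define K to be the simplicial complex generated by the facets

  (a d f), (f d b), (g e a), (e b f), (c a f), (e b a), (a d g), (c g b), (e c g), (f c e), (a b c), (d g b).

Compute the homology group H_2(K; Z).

H_2 ≅ 0.

Fix the vertex order a < b < c < d < e < f < g and write every simplex with vertices in increasing order. Then dim K = 2 and the simplices of K are:

  0-simplices (7): a, b, c, d, e, f, g
  1-simplices (18): ab, ac, ad, ae, af, ag, bc, bd, be, bf, bg, ce, cf, cg, df, dg, ef, eg
  2-simplices (12): abc, abe, acf, adf, adg, aeg, bcg, bdf, bdg, bef, cef, ceg

giving chain groups C_0 ≅ Z^7, C_1 ≅ Z^18, C_2 ≅ Z^12.

Boundary ∂_1: C_1 → C_0 maps an edge to its endpoints' difference, ∂[p,q] = q − p. For instance
  ∂bc = c − b.
This gives a 7×18 integer matrix of rank 6; reducing to Smith normal form yields diagonal entries (1,1,1,1,1,1).

The boundary map ∂_2: C_2 → C_1 acts by ∂[p,q,r] = [q,r] − [p,r] + [p,q]. For instance
  ∂aeg = eg − ag + ae,
  ∂bdf = df − bf + bd.
This gives a 18×12 integer matrix of rank 12; reducing to Smith normal form yields diagonal entries (1,1,1,1,1,1,1,1,1,1,1,2).

Reading off H_k = ker ∂_k / im ∂_{k+1}:

  H_2: rank ker ∂_2 − rank ∂_3 = (12 − 12) − 0 = 0, and there is no ∂_3, so H_2 ≅ 0.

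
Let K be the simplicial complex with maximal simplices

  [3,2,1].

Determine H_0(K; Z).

Fix the vertex order 1 < 2 < 3 and write every simplex with vertices in increasing order. Then dim K = 2 and the simplices of K are:

  0-simplices (3): [1], [2], [3]
  1-simplices (3): [1,2], [1,3], [2,3]
  2-simplices (1): [1,2,3]

Hence C_0 ≅ Z^3, C_1 ≅ Z^3, C_2 ≅ Z^1.

∂_1: C_1 → C_0 sends each edge [p,q] (with p < q) to q − p. For instance
  ∂[2,3] = [3] − [2].
The 3×3 boundary matrix has rank 2 and Smith normal form diag(1,1).

The boundary map ∂_2: C_2 → C_1 acts by ∂[p,q,r] = [q,r] − [p,r] + [p,q]. For instance
  ∂[1,2,3] = [2,3] − [1,3] + [1,2].
The 3×1 boundary matrix has rank 1 and Smith normal form diag(1).

Reading off H_k = ker ∂_k / im ∂_{k+1}:

  H_0: rank C_0 − rank ∂_1 = 3 − 2 = 1, and the invariant factors of ∂_1 are all 1, so H_0 = Z.

(K is a triangulation of the 2-simplex.)

H_0 = Z.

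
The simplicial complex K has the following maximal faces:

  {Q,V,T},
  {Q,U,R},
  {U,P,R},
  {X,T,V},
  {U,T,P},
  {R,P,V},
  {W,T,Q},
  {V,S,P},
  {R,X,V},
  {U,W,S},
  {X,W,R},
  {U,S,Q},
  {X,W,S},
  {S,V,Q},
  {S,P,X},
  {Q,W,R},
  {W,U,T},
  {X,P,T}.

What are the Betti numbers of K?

Order the vertices as P < Q < R < S < T < U < V < W < X. Listing each simplex with vertices in this order, K has dimension 2 with simplices:

  0-simplices (9): P, Q, R, S, T, U, V, W, X
  1-simplices (27): PR, PS, PT, PU, PV, PX, QR, QS, QT, QU, QV, QW, RU, RV, RW, RX, SU, SV, SW, SX, TU, TV, TW, TX, UW, VX, WX
  2-simplices (18): PRU, PRV, PSV, PSX, PTU, PTX, QRU, QRW, QSU, QSV, QTV, QTW, RVX, RWX, SUW, SWX, TUW, TVX

giving chain groups C_0 ≅ Z^9, C_1 ≅ Z^27, C_2 ≅ Z^18.

The boundary map ∂_1: C_1 → C_0 maps an edge to its endpoints' difference, ∂[p,q] = q − p. For instance
  ∂WX = X − W.
The resulting 9×27 matrix has rank 8, and its Smith normal form has invariant factors (1,1,1,1,1,1,1,1).

The boundary map ∂_2: C_2 → C_1 maps a triangle to the signed sum of its edges. For instance
  ∂PRU = RU − PU + PR,
  ∂PSX = SX − PX + PS.
This gives a 27×18 integer matrix of rank 18; reducing to Smith normal form yields diagonal entries (1,1,1,1,1,1,1,1,1,1,1,1,1,1,1,1,1,2).

From H_k ≅ ker(∂_k) / im(∂_{k+1}) we obtain:

  H_0: rank C_0 − rank ∂_1 = 9 − 8 = 1, and the invariant factors of ∂_1 are all 1, so H_0 ≅ Z.
  H_1: rank ker ∂_1 − rank ∂_2 = (27 − 8) − 18 = 1, and ∂_2 has invariant factor 2 > 1, so H_1 ≅ Z ⊕ Z/2Z.
  H_2: rank ker ∂_2 − rank ∂_3 = (18 − 18) − 0 = 0, and there is no ∂_3, so H_2 ≅ 0.

As a check, the Euler characteristic is 9 − 27 + 18 = 0, which agrees with 1 − 1 + 0 = 0.
(K is a triangulation of the Klein bottle.)

Hence the Betti numbers are b_0 = 1, b_1 = 1, b_2 = 0.

b_0 = 1, b_1 = 1, b_2 = 0.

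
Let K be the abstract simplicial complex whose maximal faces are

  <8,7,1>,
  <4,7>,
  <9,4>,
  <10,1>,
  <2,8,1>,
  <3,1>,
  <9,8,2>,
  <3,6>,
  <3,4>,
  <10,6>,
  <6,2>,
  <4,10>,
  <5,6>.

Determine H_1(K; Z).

Order the vertices as 1 < 2 < 3 < 4 < 5 < 6 < 7 < 8 < 9 < 10. Listing each simplex with vertices in this order, K has dimension 2 with simplices:

  0-simplices (10): [1], [2], [3], [4], [5], [6], [7], [8], [9], [10]
  1-simplices (17): [1,2], [1,3], [1,7], [1,8], [1,10], [2,6], [2,8], [2,9], [3,4], [3,6], [4,7], [4,9], [4,10], [5,6], [6,10], [7,8], [8,9]
  2-simplices (3): [1,2,8], [1,7,8], [2,8,9]

so the chain groups are C_0 ≅ Z^10, C_1 ≅ Z^17, C_2 ≅ Z^3.

∂_1: C_1 → C_0 is given by ∂[p,q] = [q] − [p]. For instance
  ∂[1,3] = [3] − [1].
This gives a 10×17 integer matrix of rank 9; reducing to Smith normal form yields diagonal entries (1,1,1,1,1,1,1,1,1).

∂_2: C_2 → C_1 maps a triangle to the signed sum of its edges. For instance
  ∂[1,2,8] = [2,8] − [1,8] + [1,2],
  ∂[2,8,9] = [8,9] − [2,9] + [2,8].
The resulting 17×3 matrix has rank 3, and its Smith normal form has invariant factors (1,1,1).

From H_k ≅ ker(∂_k) / im(∂_{k+1}) we obtain:

  H_1: rank ker ∂_1 − rank ∂_2 = (17 − 9) − 3 = 5, and the invariant factors of ∂_2 are all 1, so H_1 ≅ Z^5.

H_1 ≅ Z^5.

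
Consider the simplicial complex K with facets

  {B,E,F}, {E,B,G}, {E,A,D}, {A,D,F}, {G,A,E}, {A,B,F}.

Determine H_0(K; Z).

H_0 = Z.

Order the vertices as A < B < D < E < F < G. Listing each simplex with vertices in this order, K has dimension 2 with simplices:

  0-simplices (6): A, B, D, E, F, G
  1-simplices (12): AB, AD, AE, AF, AG, BE, BF, BG, DE, DF, EF, EG
  2-simplices (6): ABF, ADE, ADF, AEG, BEF, BEG

giving chain groups C_0 ≅ Z^6, C_1 ≅ Z^12, C_2 ≅ Z^6.

∂_1: C_1 → C_0 is given by ∂[p,q] = [q] − [p]. For instance
  ∂BE = E − B.
This gives a 6×12 integer matrix of rank 5; reducing to Smith normal form yields diagonal entries (1,1,1,1,1).

Boundary ∂_2: C_2 → C_1 acts by ∂[p,q,r] = [q,r] − [p,r] + [p,q]. For instance
  ∂AEG = EG − AG + AE,
  ∂ABF = BF − AF + AB.
The 12×6 boundary matrix has rank 6 and Smith normal form diag(1,1,1,1,1,1).

Reading off H_k = ker ∂_k / im ∂_{k+1}:

  H_0: rank C_0 − rank ∂_1 = 6 − 5 = 1, and the invariant factors of ∂_1 are all 1, so H_0 ≅ Z.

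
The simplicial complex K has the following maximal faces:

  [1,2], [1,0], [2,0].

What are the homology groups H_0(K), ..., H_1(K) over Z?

We work with the vertex ordering 0 < 1 < 2. The simplices of K, each written with vertices in increasing order, are:

  0-simplices (3): [0], [1], [2]
  1-simplices (3): [0,1], [0,2], [1,2]

Hence C_0 ≅ Z^3, C_1 ≅ Z^3.

∂_1: C_1 → C_0 is given by ∂[p,q] = [q] − [p]. For instance
  ∂[1,2] = [2] − [1].
As a 3×3 matrix over Z this has rank 2, with invariant factors (1,1).

Computing H_k = (kernel of ∂_k) / (image of ∂_{k+1}):

  H_0: rank C_0 − rank ∂_1 = 3 − 2 = 1, and the invariant factors of ∂_1 are all 1, so H_0 ≅ Z.
  H_1: rank ker ∂_1 − rank ∂_2 = (3 − 2) − 0 = 1, and there is no ∂_2, so H_1 ≅ Z.

As a check, the Euler characteristic is 3 − 3 = 0, which agrees with 1 − 1 = 0.

H_0 = Z,  H_1 = Z.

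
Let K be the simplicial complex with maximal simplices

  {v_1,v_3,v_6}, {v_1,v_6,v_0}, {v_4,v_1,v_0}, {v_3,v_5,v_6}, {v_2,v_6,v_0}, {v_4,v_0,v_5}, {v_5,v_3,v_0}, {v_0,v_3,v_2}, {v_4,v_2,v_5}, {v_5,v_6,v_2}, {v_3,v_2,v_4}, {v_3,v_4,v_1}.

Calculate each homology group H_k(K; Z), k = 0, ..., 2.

Order the vertices as v_0 < v_1 < v_2 < v_3 < v_4 < v_5 < v_6. Listing each simplex with vertices in this order, K has dimension 2 with simplices:

  0-simplices (7): [v_0], [v_1], [v_2], [v_3], [v_4], [v_5], [v_6]
  1-simplices (18): (18 of them)
  2-simplices (12): (12 of them)

Hence C_0 ≅ Z^7, C_1 ≅ Z^18, C_2 ≅ Z^12.

Boundary ∂_1: C_1 → C_0 maps an edge to its endpoints' difference, ∂[p,q] = q − p. For instance
  ∂[v_0,v_3] = [v_3] − [v_0].
This gives a 7×18 integer matrix of rank 6; reducing to Smith normal form yields diagonal entries (1,1,1,1,1,1).

The boundary map ∂_2: C_2 → C_1 acts by ∂[p,q,r] = [q,r] − [p,r] + [p,q]. For instance
  ∂[v_0,v_2,v_3] = [v_2,v_3] − [v_0,v_3] + [v_0,v_2],
  ∂[v_0,v_2,v_6] = [v_2,v_6] − [v_0,v_6] + [v_0,v_2].
The 18×12 boundary matrix has rank 12 and Smith normal form diag(1,1,1,1,1,1,1,1,1,1,1,2).

From H_k ≅ ker(∂_k) / im(∂_{k+1}) we obtain:

  H_0: rank C_0 − rank ∂_1 = 7 − 6 = 1, and the invariant factors of ∂_1 are all 1, so H_0 = Z.
  H_1: rank ker ∂_1 − rank ∂_2 = (18 − 6) − 12 = 0, and ∂_2 has invariant factor 2 > 1, so H_1 = Z_2.
  H_2: rank ker ∂_2 − rank ∂_3 = (12 − 12) − 0 = 0, and there is no ∂_3, so H_2 = 0.

(K is a triangulation of the real projective plane RP^2.)

H_0 = Z,  H_1 = Z_2,  H_2 = 0.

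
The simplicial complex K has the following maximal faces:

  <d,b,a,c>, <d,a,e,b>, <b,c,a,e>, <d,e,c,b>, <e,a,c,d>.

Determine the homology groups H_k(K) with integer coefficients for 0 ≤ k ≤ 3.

H_0 = Z,  H_1 = 0,  H_2 = 0,  H_3 = Z.

We work with the vertex ordering a < b < c < d < e. The simplices of K, each written with vertices in increasing order, are:

  0-simplices (5): a, b, c, d, e
  1-simplices (10): ab, ac, ad, ae, bc, bd, be, cd, ce, de
  2-simplices (10): abc, abd, abe, acd, ace, ade, bcd, bce, bde, cde
  3-simplices (5): abcd, abce, abde, acde, bcde

giving chain groups C_0 ≅ Z^5, C_1 ≅ Z^10, C_2 ≅ Z^10, C_3 ≅ Z^5.

The boundary map ∂_1: C_1 → C_0 is given by ∂[p,q] = [q] − [p].
The resulting 5×10 matrix has rank 4, and its Smith normal form has invariant factors (1,1,1,1).

Boundary ∂_2: C_2 → C_1 maps a triangle to the signed sum of its edges. For instance
  ∂ace = ce − ae + ac,
  ∂acd = cd − ad + ac.
As a 10×10 matrix over Z this has rank 6, with invariant factors (1,1,1,1,1,1).

∂_3: C_3 → C_2 sends each 3-simplex σ to the alternating sum Σ_i (−1)^i (σ with its i-th vertex removed). For instance
  ∂bcde = cde − bde + bce − bcd,
  ∂abde = bde − ade + abe − abd.
As a 10×5 matrix over Z this has rank 4, with invariant factors (1,1,1,1).

From H_k ≅ ker(∂_k) / im(∂_{k+1}) we obtain:

  H_0: rank C_0 − rank ∂_1 = 5 − 4 = 1, and the invariant factors of ∂_1 are all 1, so H_0 ≅ Z.
  H_1: rank ker ∂_1 − rank ∂_2 = (10 − 4) − 6 = 0, and the invariant factors of ∂_2 are all 1, so H_1 ≅ 0.
  H_2: rank ker ∂_2 − rank ∂_3 = (10 − 6) − 4 = 0, and the invariant factors of ∂_3 are all 1, so H_2 ≅ 0.
  H_3: rank ker ∂_3 − rank ∂_4 = (5 − 4) − 0 = 1, and there is no ∂_4, so H_3 ≅ Z.

(K is a triangulation of the 3-sphere S^3.)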